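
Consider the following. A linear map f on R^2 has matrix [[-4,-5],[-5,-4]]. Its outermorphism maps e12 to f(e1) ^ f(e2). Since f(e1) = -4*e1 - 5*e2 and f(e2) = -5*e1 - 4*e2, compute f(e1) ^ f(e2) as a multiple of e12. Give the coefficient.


The outermorphism of a linear map f sends e1^e2 to f(e1)^f(e2).
f(e1) = -4*e1 - 5*e2
f(e2) = -5*e1 - 4*e2
f(e1) ^ f(e2) = (-4*e1 - 5*e2) ^ (-5*e1 - 4*e2)
= (-4)*(-4)*e12 + (-5)*(-5)*e21
= (16 - 25)*e12
= -9*e12
Coefficient = -9


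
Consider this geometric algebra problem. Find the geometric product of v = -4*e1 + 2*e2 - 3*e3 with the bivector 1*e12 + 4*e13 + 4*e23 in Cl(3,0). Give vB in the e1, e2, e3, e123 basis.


vB has grade-1 (vector) and grade-3 (trivector) parts: vB = (v _| B) + (v ^ B).
Vector part <vB>_1:
  e1: -v2*b12 - v3*b13 = -(2)*(1) - (-3)*(4) = 10
  e2: v1*b12 - v3*b23 = (-4)*(1) - (-3)*(4) = 8
  e3: v1*b13 + v2*b23 = (-4)*(4) + (2)*(4) = -8
Trivector part <vB>_3:
  e123: v1*b23 - v2*b13 + v3*b12 = (-4)*(4) - (2)*(4) + (-3)*(1) = -27
vB = 10*e1 + 8*e2 - 8*e3 - 27*e123


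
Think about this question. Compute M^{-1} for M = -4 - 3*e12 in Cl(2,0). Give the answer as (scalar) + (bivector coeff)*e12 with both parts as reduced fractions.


M = -4 - 3*e12, where e12^2 = -1.
Since M commutes with its reverse ~M = a - b*e12, M * ~M = a^2 - b^2*e12^2 = a^2 + b^2.
So M^{-1} = ~M / (a^2 + b^2) = (a - b*e12)/(a^2 + b^2).
a^2 + b^2 = 16 + 9 = 25
Scalar part = -4/25 = -4/25
Bivector coeff = 3/25 = 3/25
M^{-1} = -4/25 + 3/25*e12


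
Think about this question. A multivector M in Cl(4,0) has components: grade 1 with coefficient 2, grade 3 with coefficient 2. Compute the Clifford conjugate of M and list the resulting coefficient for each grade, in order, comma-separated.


Clifford conjugate sign for grade k: (-1)^(k(k+1)/2)
Grade 1: (-1)^(1*2/2) = (-1)^1 = -1, coeff 2 -> -2
Grade 3: (-1)^(3*4/2) = (-1)^6 = 1, coeff 2 -> 2
Conjugated coefficients: -2, 2


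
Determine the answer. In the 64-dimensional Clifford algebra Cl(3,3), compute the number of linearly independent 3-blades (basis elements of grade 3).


Number of grade-k basis blades in Cl(p,q) with n = p + q is C(n, k).
n = 3 + 3 = 6
C(6, 3) = 6! / (3! * 3!)
= 720 / (6 * 6)
= 20


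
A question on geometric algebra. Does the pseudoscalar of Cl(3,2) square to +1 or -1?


The pseudoscalar I = e1...e_n (product of all n generators) of Cl(p,q) satisfies I^2 = (-1)^(q + n(n-1)/2).
p = 3, q = 2, n = p + q = 5
n(n-1)/2 = 5 * 4 / 2 = 10
Exponent = q + n(n-1)/2 = 2 + 10 = 12
I^2 = (-1)^12 = +1


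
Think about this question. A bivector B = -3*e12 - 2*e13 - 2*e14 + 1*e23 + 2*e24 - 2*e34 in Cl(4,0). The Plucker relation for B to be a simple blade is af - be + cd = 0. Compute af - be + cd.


Plucker relation: af - be + cd
a*f = (-3)*(-2) = 6
b*e = (-2)*2 = -4
c*d = (-2)*1 = -2
af - be + cd = 6 - (-4) + (-2)
= 8


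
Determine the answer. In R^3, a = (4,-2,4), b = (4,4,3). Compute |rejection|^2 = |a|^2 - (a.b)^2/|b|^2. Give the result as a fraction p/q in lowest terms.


|a|^2 = 4^2 + (-2)^2 + 4^2 = 36
|b|^2 = 4^2 + 4^2 + 3^2 = 41
a . b = 4*4 + (-2)*4 + 4*3 = 20
(a.b)^2 = 20^2 = 400
|rej|^2 = 36 - 400/41
= (1476 - 400)/41
= 1076/41
In lowest terms: 1076/41


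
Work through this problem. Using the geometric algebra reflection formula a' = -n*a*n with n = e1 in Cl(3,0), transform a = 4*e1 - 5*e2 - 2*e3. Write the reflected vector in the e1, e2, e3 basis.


Reflection formula: a' = -n*a*n, with n = e1 (unit vector, n^2 = 1).
For reflection through hyperplane perp to e1:
The component along e1 flips sign, others stay.
a = (4, -5, -2)
a' = (-4, -5, -2)
a' = -4*e1 - 5*e2 - 2*e3


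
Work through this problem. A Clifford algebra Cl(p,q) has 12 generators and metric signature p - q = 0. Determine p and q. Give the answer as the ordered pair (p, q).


We need p + q = 12 and p - q = 0.
Adding: 2p = 12 + 0 = 12, so p = 6.
Then q = 12 - 6 = 6.
(p, q) = (6, 6)


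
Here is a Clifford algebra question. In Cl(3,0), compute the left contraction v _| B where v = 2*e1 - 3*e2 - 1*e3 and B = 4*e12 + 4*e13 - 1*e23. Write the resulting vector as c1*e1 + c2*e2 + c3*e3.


Left contraction v _| B = <vB>_1 (grade-1 part of the geometric product vB).
Using e1_|e12 = e2, e2_|e12 = -e1, e1_|e13 = e3, e3_|e13 = -e1, e2_|e23 = e3, e3_|e23 = -e2:
e1 coeff: -v2*b12 - v3*b13 = -(-3)*(4) - (-1)*(4) = 16
e2 coeff: v1*b12 - v3*b23 = (2)*(4) - (-1)*(-1) = 7
e3 coeff: v1*b13 + v2*b23 = (2)*(4) + (-3)*(-1) = 11
v _| B = 16*e1 + 7*e2 + 11*e3


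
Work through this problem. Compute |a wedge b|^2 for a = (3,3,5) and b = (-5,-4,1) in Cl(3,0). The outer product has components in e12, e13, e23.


a wedge b = (a1*b2 - a2*b1)*e12 + (a1*b3 - a3*b1)*e13 + (a2*b3 - a3*b2)*e23
e12 coeff: 3*(-4) - 3*(-5) = -12 - (-15) = 3
e13 coeff: 3*1 - 5*(-5) = 3 - (-25) = 28
e23 coeff: 3*1 - 5*(-4) = 3 - (-20) = 23
|a wedge b|^2 = 3^2 + 28^2 + 23^2
= 9 + 784 + 529
= 1322


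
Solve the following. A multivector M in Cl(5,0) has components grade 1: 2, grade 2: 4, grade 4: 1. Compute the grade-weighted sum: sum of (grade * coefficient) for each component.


Grade-weighted sum = sum of grade_k * coefficient_k
1*2 = 2
2*4 = 8
4*1 = 4
Total = 2 + 8 + 4 = 14


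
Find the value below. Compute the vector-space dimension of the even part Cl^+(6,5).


Even subalgebra dimension = 2^(n-1)
n = 6 + 5 = 11
2^(11 - 1) = 2^10 = 1024
Verification: sum of C(11,k) for even k = 1 + 55 + 330 + 462 + 165 + 11 = 1024
Result = 1024


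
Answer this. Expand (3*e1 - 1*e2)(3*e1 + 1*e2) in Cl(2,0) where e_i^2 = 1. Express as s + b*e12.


Expand: (3*e1 - 1*e2)(3*e1 + 1*e2)
= 3*3*e1e1 + 3*1*e1e2 + (-1)*3*e2e1 + (-1)*1*e2e2
Using e1^2 = e2^2 = 1, e2e1 = -e1e2:
Scalar part s = 3*3 + (-1)*1 = 9 + (-1) = 8
Bivector part b = 3*1 - (-1)*3 = 3 - (-3) = 6
uv = 8 + 6*e12


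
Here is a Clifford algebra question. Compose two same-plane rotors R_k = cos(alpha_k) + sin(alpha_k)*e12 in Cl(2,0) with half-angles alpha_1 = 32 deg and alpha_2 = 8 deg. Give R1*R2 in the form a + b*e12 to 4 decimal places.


Same-plane rotors commute and their half-angles add:
R1*R2 = cos(a1 + a2) + sin(a1 + a2)*e12.
a1 + a2 = 32 + 8 = 40 deg
cos(40 deg) = 0.7660
sin(40 deg) = 0.6428
R1*R2 = 0.7660 + 0.6428*e12


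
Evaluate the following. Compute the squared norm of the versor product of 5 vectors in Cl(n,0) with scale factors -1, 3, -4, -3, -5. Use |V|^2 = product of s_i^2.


Each vector v_i has |v_i|^2 = s_i^2
Squared scales: (-1)^2 = 1, 3^2 = 9, (-4)^2 = 16, (-3)^2 = 9, (-5)^2 = 25
|V|^2 = 1 * 9 * 16 * 9 * 25
= 32400


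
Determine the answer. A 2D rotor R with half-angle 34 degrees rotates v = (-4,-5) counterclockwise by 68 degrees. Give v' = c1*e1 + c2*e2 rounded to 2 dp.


Rotor R = cos(34deg) - sin(34deg)*e12
Rotation angle theta = 2 * 34 = 68 degrees
v' = R*v*~R rotates v by theta.
cos(68deg) = 0.3746, sin(68deg) = 0.9272
v'_1 = -4*cos(68deg) - (-5)*sin(68deg)
= -4*0.3746 - (-5)*0.9272
= 3.14
v'_2 = -4*sin(68deg) + (-5)*cos(68deg)
= -4*0.9272 + (-5)*0.3746
= -5.58
v' = 3.14*e1 - 5.58*e2


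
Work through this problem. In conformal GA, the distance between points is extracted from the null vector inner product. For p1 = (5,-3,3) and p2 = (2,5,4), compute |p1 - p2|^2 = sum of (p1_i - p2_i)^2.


p1 - p2 = (3, -8, -1)
|p1 - p2|^2 = 3^2 + (-8)^2 + (-1)^2
= 9 + 64 + 1
= 74


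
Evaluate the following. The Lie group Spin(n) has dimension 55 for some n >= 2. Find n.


dim Spin(n) = dim so(n) = n(n-1)/2.
Solve n(n-1)/2 = 55, i.e. n^2 - n - 110 = 0.
Discriminant = 1 + 8*55 = 441
n = (1 + sqrt(441))/2 = (1 + 21)/2 = 11


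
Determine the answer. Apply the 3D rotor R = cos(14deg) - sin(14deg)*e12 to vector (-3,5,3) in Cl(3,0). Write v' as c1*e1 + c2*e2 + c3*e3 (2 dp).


Rotor R = cos(14deg) - sin(14deg)*e12
Rotation angle theta = 2 * 14 = 28 degrees in the e12 plane (e1 -> e2).
The component perpendicular to the plane (e3) is invariant: v'_3 = v3 = 3.00
cos(28deg) = 0.8829, sin(28deg) = 0.4695
v'_1 = v1*cos(theta) - v2*sin(theta) = -3*0.8829 - 5*0.4695 = -5.00
v'_2 = v1*sin(theta) + v2*cos(theta) = -3*0.4695 + 5*0.8829 = 3.01
v' = -5.00*e1 + 3.01*e2 + 3.00*e3


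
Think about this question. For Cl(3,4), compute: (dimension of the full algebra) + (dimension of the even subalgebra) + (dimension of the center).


n = 3 + 4 = 7
Total dim = 2^7 = 128
Even subalgebra dim = 2^6 = 64
n is odd, so center dim = 2
Sum = 128 + 64 + 2 = 194


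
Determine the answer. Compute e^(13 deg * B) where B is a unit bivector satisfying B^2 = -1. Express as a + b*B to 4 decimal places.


For a unit bivector B with B^2 = -1, the exponential series gives
e^(theta*B) = cos(theta) + sin(theta)*B (the GA analogue of Euler's formula).
theta = 13 degrees = 0.226893 rad
cos(13 deg) = 0.9744
sin(13 deg) = 0.2250
exp(theta*B) = 0.9744 + 0.2250*B


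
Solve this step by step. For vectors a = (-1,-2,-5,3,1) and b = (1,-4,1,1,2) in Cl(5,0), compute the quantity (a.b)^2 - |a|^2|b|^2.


a . b = (-1)*1 + (-2)*(-4) + (-5)*1 + 3*1 + 1*2
= -1 + 8 + (-5) + 3 + 2 = 7
|a|^2 = (-1)^2 + (-2)^2 + (-5)^2 + 3^2 + 1^2 = 40
|b|^2 = 1^2 + (-4)^2 + 1^2 + 1^2 + 2^2 = 23
(a.b)^2 = 7^2 = 49
|a|^2 * |b|^2 = 40 * 23 = 920
Result = 49 - 920 = -871


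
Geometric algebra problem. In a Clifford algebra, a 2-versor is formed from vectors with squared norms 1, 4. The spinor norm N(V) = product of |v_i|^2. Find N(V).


Spinor norm N(V) = |v1|^2 * |v2|^2 * ... * |v2|^2
= 1 * 4
Running product: 1, 4
N(V) = 4


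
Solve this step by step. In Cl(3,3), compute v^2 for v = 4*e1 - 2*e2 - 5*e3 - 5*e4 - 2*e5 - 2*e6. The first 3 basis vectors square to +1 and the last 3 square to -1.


v^2 = sum of c_i^2 * e_i^2
Positive signature terms (e_i^2 = +1): 4^2 + (-2)^2 + (-5)^2 = 45
Negative signature terms (e_j^2 = -1): (-5)^2 + (-2)^2 + (-2)^2 = 33
v^2 = 45 - 33 = 12


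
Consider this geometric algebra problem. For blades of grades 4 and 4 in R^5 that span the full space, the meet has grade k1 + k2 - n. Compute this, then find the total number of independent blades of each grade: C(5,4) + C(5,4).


Meet grade = grade(A) + grade(B) - n
= 4 + 4 - 5 = 3
C(5,4) = 5
C(5,4) = 5
dim_A + dim_B = 5 + 5 = 10


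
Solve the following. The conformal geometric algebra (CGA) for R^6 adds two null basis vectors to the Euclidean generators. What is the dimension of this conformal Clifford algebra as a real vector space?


The conformal model of R^6 uses Cl(7,1): the 6 Euclidean generators plus two extra orthogonal generators e+ (e+^2 = +1) and e- (e-^2 = -1), from which the null vectors e0, einf are built.
Number of generators m = 6 + 2 = 8.
dim Cl(p,q) = 2^m = 2^8 = 256


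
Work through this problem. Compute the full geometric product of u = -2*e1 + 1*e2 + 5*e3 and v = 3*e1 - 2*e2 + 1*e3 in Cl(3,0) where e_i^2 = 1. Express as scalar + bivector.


In Cl(3,0): e_i^2 = 1, e_ie_j = -e_je_i for i != j.
Scalar part = u . v = (-2)*3 + 1*(-2) + 5*1
= -6 + (-2) + 5 = -3
e12 coeff = (-2)*(-2) - 1*3 = 4 - 3 = 1
e13 coeff = (-2)*1 - 5*3 = -2 - 15 = -17
e23 coeff = 1*1 - 5*(-2) = 1 - (-10) = 11
uv = -3 + 1*e12 - 17*e13 + 11*e23


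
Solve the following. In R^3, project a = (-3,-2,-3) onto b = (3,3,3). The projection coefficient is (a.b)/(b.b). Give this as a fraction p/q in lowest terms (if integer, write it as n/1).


Projection coefficient = (a . b) / (b . b)
a . b = (-3)*3 + (-2)*3 + (-3)*3
= -9 + (-6) + (-9) = -24
b . b = 3^2 + 3^2 + 3^2
= 9 + 9 + 9 = 27
Coefficient = -24/27
In lowest terms: -8/9


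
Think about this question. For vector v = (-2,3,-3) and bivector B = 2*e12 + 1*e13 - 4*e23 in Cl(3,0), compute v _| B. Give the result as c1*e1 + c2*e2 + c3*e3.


Left contraction v _| B = <vB>_1 (grade-1 part of the geometric product vB).
Using e1_|e12 = e2, e2_|e12 = -e1, e1_|e13 = e3, e3_|e13 = -e1, e2_|e23 = e3, e3_|e23 = -e2:
e1 coeff: -v2*b12 - v3*b13 = -(3)*(2) - (-3)*(1) = -3
e2 coeff: v1*b12 - v3*b23 = (-2)*(2) - (-3)*(-4) = -16
e3 coeff: v1*b13 + v2*b23 = (-2)*(1) + (3)*(-4) = -14
v _| B = -3*e1 - 16*e2 - 14*e3


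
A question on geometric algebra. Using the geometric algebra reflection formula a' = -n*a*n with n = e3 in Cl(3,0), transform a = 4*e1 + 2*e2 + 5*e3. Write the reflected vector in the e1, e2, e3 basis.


Reflection formula: a' = -n*a*n, with n = e3 (unit vector, n^2 = 1).
For reflection through hyperplane perp to e3:
The component along e3 flips sign, others stay.
a = (4, 2, 5)
a' = (4, 2, -5)
a' = 4*e1 + 2*e2 - 5*e3


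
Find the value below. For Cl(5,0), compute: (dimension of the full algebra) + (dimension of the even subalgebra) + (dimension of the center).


n = 5 + 0 = 5
Total dim = 2^5 = 32
Even subalgebra dim = 2^4 = 16
n is odd, so center dim = 2
Sum = 32 + 16 + 2 = 50


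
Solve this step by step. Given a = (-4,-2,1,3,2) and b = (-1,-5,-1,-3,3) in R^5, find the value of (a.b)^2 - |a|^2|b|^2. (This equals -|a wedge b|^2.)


a . b = (-4)*(-1) + (-2)*(-5) + 1*(-1) + 3*(-3) + 2*3
= 4 + 10 + (-1) + (-9) + 6 = 10
|a|^2 = (-4)^2 + (-2)^2 + 1^2 + 3^2 + 2^2 = 34
|b|^2 = (-1)^2 + (-5)^2 + (-1)^2 + (-3)^2 + 3^2 = 45
(a.b)^2 = 10^2 = 100
|a|^2 * |b|^2 = 34 * 45 = 1530
Result = 100 - 1530 = -1430


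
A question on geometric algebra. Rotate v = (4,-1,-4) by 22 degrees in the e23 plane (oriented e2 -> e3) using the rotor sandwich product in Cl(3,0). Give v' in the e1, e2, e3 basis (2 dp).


Rotor R = cos(11deg) - sin(11deg)*e23
Rotation angle theta = 2 * 11 = 22 degrees in the e23 plane (e2 -> e3).
The component perpendicular to the plane (e1) is invariant: v'_1 = v1 = 4.00
cos(22deg) = 0.9272, sin(22deg) = 0.3746
v'_2 = v2*cos(theta) - v3*sin(theta) = -1*0.9272 - (-4)*0.3746 = 0.57
v'_3 = v2*sin(theta) + v3*cos(theta) = -1*0.3746 + (-4)*0.9272 = -4.08
v' = 4.00*e1 + 0.57*e2 - 4.08*e3


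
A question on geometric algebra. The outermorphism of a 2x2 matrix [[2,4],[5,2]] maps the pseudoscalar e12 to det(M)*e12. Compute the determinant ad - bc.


The outermorphism of a linear map f sends e1^e2 to f(e1)^f(e2).
f(e1) = 2*e1 + 5*e2
f(e2) = 4*e1 + 2*e2
f(e1) ^ f(e2) = (2*e1 + 5*e2) ^ (4*e1 + 2*e2)
= 2*2*e12 + 5*4*e21
= (4 - 20)*e12
= -16*e12
Coefficient = -16


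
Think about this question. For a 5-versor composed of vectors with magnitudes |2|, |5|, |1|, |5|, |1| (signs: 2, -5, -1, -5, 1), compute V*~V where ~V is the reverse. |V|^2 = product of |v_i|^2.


Each vector v_i has |v_i|^2 = s_i^2
Squared scales: 2^2 = 4, (-5)^2 = 25, (-1)^2 = 1, (-5)^2 = 25, 1^2 = 1
|V|^2 = 4 * 25 * 1 * 25 * 1
= 2500


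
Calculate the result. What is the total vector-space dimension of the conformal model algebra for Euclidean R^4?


The conformal model of R^4 uses Cl(5,1): the 4 Euclidean generators plus two extra orthogonal generators e+ (e+^2 = +1) and e- (e-^2 = -1), from which the null vectors e0, einf are built.
Number of generators m = 4 + 2 = 6.
dim Cl(p,q) = 2^m = 2^6 = 64


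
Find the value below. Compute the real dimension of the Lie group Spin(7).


Spin(n) double-covers SO(n); both have Lie algebra so(n) of dimension n(n-1)/2.
n = 7
n(n-1) = 7 * 6 = 42
dim Spin(7) = 42/2 = 21


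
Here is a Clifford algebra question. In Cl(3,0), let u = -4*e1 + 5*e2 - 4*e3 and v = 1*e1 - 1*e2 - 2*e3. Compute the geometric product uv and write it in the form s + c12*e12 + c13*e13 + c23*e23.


In Cl(3,0): e_i^2 = 1, e_ie_j = -e_je_i for i != j.
Scalar part = u . v = (-4)*1 + 5*(-1) + (-4)*(-2)
= -4 + (-5) + 8 = -1
e12 coeff = (-4)*(-1) - 5*1 = 4 - 5 = -1
e13 coeff = (-4)*(-2) - (-4)*1 = 8 - (-4) = 12
e23 coeff = 5*(-2) - (-4)*(-1) = -10 - 4 = -14
uv = -1 - 1*e12 + 12*e13 - 14*e23


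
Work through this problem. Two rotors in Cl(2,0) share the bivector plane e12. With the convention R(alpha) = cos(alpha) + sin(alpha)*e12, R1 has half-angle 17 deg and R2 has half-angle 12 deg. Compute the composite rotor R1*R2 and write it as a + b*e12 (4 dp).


Same-plane rotors commute and their half-angles add:
R1*R2 = cos(a1 + a2) + sin(a1 + a2)*e12.
a1 + a2 = 17 + 12 = 29 deg
cos(29 deg) = 0.8746
sin(29 deg) = 0.4848
R1*R2 = 0.8746 + 0.4848*e12


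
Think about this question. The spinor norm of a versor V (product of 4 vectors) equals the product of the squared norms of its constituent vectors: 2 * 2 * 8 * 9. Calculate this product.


Spinor norm N(V) = |v1|^2 * |v2|^2 * ... * |v4|^2
= 2 * 2 * 8 * 9
Running product: 2, 4, 32, 288
N(V) = 288


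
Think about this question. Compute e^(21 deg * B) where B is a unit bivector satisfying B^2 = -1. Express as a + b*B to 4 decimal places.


For a unit bivector B with B^2 = -1, the exponential series gives
e^(theta*B) = cos(theta) + sin(theta)*B (the GA analogue of Euler's formula).
theta = 21 degrees = 0.366519 rad
cos(21 deg) = 0.9336
sin(21 deg) = 0.3584
exp(theta*B) = 0.9336 + 0.3584*B


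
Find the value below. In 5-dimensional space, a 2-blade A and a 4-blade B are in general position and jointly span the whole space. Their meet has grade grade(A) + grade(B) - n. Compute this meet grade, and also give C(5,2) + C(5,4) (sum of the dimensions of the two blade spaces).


Meet grade = grade(A) + grade(B) - n
= 2 + 4 - 5 = 1
C(5,2) = 10
C(5,4) = 5
dim_A + dim_B = 10 + 5 = 15


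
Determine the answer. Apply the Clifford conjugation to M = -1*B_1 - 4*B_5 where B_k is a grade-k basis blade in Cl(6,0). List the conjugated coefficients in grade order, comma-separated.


Clifford conjugate sign for grade k: (-1)^(k(k+1)/2)
Grade 1: (-1)^(1*2/2) = (-1)^1 = -1, coeff -1 -> 1
Grade 5: (-1)^(5*6/2) = (-1)^15 = -1, coeff -4 -> 4
Conjugated coefficients: 1, 4


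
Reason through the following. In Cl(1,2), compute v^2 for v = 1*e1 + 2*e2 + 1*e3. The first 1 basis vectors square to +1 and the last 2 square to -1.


v^2 = sum of c_i^2 * e_i^2
Positive signature terms (e_i^2 = +1): 1^2 = 1
Negative signature terms (e_j^2 = -1): 2^2 + 1^2 = 5
v^2 = 1 - 5 = -4


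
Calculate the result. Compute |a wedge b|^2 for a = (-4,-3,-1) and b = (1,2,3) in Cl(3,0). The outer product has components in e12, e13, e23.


a wedge b = (a1*b2 - a2*b1)*e12 + (a1*b3 - a3*b1)*e13 + (a2*b3 - a3*b2)*e23
e12 coeff: (-4)*2 - (-3)*1 = -8 - (-3) = -5
e13 coeff: (-4)*3 - (-1)*1 = -12 - (-1) = -11
e23 coeff: (-3)*3 - (-1)*2 = -9 - (-2) = -7
|a wedge b|^2 = (-5)^2 + (-11)^2 + (-7)^2
= 25 + 121 + 49
= 195


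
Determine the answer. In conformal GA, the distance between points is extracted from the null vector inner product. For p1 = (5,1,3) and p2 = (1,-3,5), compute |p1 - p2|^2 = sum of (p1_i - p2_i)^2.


p1 - p2 = (4, 4, -2)
|p1 - p2|^2 = 4^2 + 4^2 + (-2)^2
= 16 + 16 + 4
= 36


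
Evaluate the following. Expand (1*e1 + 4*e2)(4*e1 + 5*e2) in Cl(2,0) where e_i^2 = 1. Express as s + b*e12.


Expand: (1*e1 + 4*e2)(4*e1 + 5*e2)
= 1*4*e1e1 + 1*5*e1e2 + 4*4*e2e1 + 4*5*e2e2
Using e1^2 = e2^2 = 1, e2e1 = -e1e2:
Scalar part s = 1*4 + 4*5 = 4 + 20 = 24
Bivector part b = 1*5 - 4*4 = 5 - 16 = -11
uv = 24 - 11*e12


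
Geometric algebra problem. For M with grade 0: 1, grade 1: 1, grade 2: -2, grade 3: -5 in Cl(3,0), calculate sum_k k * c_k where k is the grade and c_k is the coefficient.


Grade-weighted sum = sum of grade_k * coefficient_k
0*1 = 0
1*1 = 1
2*(-2) = -4
3*(-5) = -15
Total = 0 + 1 + (-4) + (-15) = -18


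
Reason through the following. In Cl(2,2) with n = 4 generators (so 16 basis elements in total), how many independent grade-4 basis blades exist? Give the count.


Number of grade-k basis blades in Cl(p,q) with n = p + q is C(n, k).
n = 2 + 2 = 4
C(4, 4) = 4! / (4! * 0!)
= 24 / (24 * 1)
= 1


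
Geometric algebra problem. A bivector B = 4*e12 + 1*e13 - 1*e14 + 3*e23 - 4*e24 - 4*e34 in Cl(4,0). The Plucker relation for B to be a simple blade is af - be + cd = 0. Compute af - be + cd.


Plucker relation: af - be + cd
a*f = 4*(-4) = -16
b*e = 1*(-4) = -4
c*d = (-1)*3 = -3
af - be + cd = -16 - (-4) + (-3)
= -15


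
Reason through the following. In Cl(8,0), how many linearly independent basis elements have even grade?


Even subalgebra dimension = 2^(n-1)
n = 8 + 0 = 8
2^(8 - 1) = 2^7 = 128
Verification: sum of C(8,k) for even k = 1 + 28 + 70 + 28 + 1 = 128
Result = 128


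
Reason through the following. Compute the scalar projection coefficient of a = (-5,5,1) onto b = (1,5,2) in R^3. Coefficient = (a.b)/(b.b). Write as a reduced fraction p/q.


Projection coefficient = (a . b) / (b . b)
a . b = (-5)*1 + 5*5 + 1*2
= -5 + 25 + 2 = 22
b . b = 1^2 + 5^2 + 2^2
= 1 + 25 + 4 = 30
Coefficient = 22/30
In lowest terms: 11/15


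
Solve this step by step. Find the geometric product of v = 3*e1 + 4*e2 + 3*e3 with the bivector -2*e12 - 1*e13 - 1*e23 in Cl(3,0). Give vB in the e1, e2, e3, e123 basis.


vB has grade-1 (vector) and grade-3 (trivector) parts: vB = (v _| B) + (v ^ B).
Vector part <vB>_1:
  e1: -v2*b12 - v3*b13 = -(4)*(-2) - (3)*(-1) = 11
  e2: v1*b12 - v3*b23 = (3)*(-2) - (3)*(-1) = -3
  e3: v1*b13 + v2*b23 = (3)*(-1) + (4)*(-1) = -7
Trivector part <vB>_3:
  e123: v1*b23 - v2*b13 + v3*b12 = (3)*(-1) - (4)*(-1) + (3)*(-2) = -5
vB = 11*e1 - 3*e2 - 7*e3 - 5*e123


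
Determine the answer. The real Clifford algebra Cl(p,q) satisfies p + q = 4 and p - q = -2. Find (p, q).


We need p + q = 4 and p - q = -2.
Adding: 2p = 4 + (-2) = 2, so p = 1.
Then q = 4 - 1 = 3.
(p, q) = (1, 3)


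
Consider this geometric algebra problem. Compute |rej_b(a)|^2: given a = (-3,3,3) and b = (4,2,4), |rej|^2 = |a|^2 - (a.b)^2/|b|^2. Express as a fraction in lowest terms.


|a|^2 = (-3)^2 + 3^2 + 3^2 = 27
|b|^2 = 4^2 + 2^2 + 4^2 = 36
a . b = (-3)*4 + 3*2 + 3*4 = 6
(a.b)^2 = 6^2 = 36
|rej|^2 = 27 - 36/36
= (972 - 36)/36
= 936/36
In lowest terms: 26/1


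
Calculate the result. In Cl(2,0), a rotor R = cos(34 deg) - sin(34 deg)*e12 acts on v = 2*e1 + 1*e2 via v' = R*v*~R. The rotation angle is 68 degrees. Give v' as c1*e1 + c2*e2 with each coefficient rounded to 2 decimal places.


Rotor R = cos(34deg) - sin(34deg)*e12
Rotation angle theta = 2 * 34 = 68 degrees
v' = R*v*~R rotates v by theta.
cos(68deg) = 0.3746, sin(68deg) = 0.9272
v'_1 = 2*cos(68deg) - 1*sin(68deg)
= 2*0.3746 - 1*0.9272
= -0.18
v'_2 = 2*sin(68deg) + 1*cos(68deg)
= 2*0.9272 + 1*0.3746
= 2.23
v' = -0.18*e1 + 2.23*e2


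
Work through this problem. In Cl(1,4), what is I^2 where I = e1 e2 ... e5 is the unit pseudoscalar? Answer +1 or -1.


The pseudoscalar I = e1...e_n (product of all n generators) of Cl(p,q) satisfies I^2 = (-1)^(q + n(n-1)/2).
p = 1, q = 4, n = p + q = 5
n(n-1)/2 = 5 * 4 / 2 = 10
Exponent = q + n(n-1)/2 = 4 + 10 = 14
I^2 = (-1)^14 = +1


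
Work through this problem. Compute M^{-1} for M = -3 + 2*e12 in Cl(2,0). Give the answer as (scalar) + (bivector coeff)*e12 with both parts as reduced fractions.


M = -3 + 2*e12, where e12^2 = -1.
Since M commutes with its reverse ~M = a - b*e12, M * ~M = a^2 - b^2*e12^2 = a^2 + b^2.
So M^{-1} = ~M / (a^2 + b^2) = (a - b*e12)/(a^2 + b^2).
a^2 + b^2 = 9 + 4 = 13
Scalar part = -3/13 = -3/13
Bivector coeff = -2/13 = -2/13
M^{-1} = -3/13 - 2/13*e12


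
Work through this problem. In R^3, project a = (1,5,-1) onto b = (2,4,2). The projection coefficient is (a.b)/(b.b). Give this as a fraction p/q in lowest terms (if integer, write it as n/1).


Projection coefficient = (a . b) / (b . b)
a . b = 1*2 + 5*4 + (-1)*2
= 2 + 20 + (-2) = 20
b . b = 2^2 + 4^2 + 2^2
= 4 + 16 + 4 = 24
Coefficient = 20/24
In lowest terms: 5/6


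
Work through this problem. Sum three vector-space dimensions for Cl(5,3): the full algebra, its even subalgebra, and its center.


n = 5 + 3 = 8
Total dim = 2^8 = 256
Even subalgebra dim = 2^7 = 128
n is even, so center dim = 1
Sum = 256 + 128 + 1 = 385


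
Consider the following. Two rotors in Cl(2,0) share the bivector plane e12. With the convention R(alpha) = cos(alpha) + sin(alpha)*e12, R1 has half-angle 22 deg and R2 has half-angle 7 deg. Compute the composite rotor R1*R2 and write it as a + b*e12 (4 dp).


Same-plane rotors commute and their half-angles add:
R1*R2 = cos(a1 + a2) + sin(a1 + a2)*e12.
a1 + a2 = 22 + 7 = 29 deg
cos(29 deg) = 0.8746
sin(29 deg) = 0.4848
R1*R2 = 0.8746 + 0.4848*e12


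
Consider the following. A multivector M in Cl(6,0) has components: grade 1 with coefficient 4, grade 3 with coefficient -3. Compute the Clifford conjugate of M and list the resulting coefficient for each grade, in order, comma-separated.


Clifford conjugate sign for grade k: (-1)^(k(k+1)/2)
Grade 1: (-1)^(1*2/2) = (-1)^1 = -1, coeff 4 -> -4
Grade 3: (-1)^(3*4/2) = (-1)^6 = 1, coeff -3 -> -3
Conjugated coefficients: -4, -3


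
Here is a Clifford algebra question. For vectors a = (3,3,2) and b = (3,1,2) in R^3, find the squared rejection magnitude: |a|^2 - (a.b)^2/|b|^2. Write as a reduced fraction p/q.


|a|^2 = 3^2 + 3^2 + 2^2 = 22
|b|^2 = 3^2 + 1^2 + 2^2 = 14
a . b = 3*3 + 3*1 + 2*2 = 16
(a.b)^2 = 16^2 = 256
|rej|^2 = 22 - 256/14
= (308 - 256)/14
= 52/14
In lowest terms: 26/7


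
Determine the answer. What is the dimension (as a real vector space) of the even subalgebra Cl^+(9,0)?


Even subalgebra dimension = 2^(n-1)
n = 9 + 0 = 9
2^(9 - 1) = 2^8 = 256
Verification: sum of C(9,k) for even k = 1 + 36 + 126 + 84 + 9 = 256
Result = 256


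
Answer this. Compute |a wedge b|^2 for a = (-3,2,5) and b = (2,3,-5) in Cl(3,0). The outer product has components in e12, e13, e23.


a wedge b = (a1*b2 - a2*b1)*e12 + (a1*b3 - a3*b1)*e13 + (a2*b3 - a3*b2)*e23
e12 coeff: (-3)*3 - 2*2 = -9 - 4 = -13
e13 coeff: (-3)*(-5) - 5*2 = 15 - 10 = 5
e23 coeff: 2*(-5) - 5*3 = -10 - 15 = -25
|a wedge b|^2 = (-13)^2 + 5^2 + (-25)^2
= 169 + 25 + 625
= 819


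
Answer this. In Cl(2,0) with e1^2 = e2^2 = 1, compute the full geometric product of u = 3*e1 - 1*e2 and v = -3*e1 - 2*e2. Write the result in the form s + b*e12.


Expand: (3*e1 - 1*e2)(-3*e1 - 2*e2)
= 3*(-3)*e1e1 + 3*(-2)*e1e2 + (-1)*(-3)*e2e1 + (-1)*(-2)*e2e2
Using e1^2 = e2^2 = 1, e2e1 = -e1e2:
Scalar part s = 3*(-3) + (-1)*(-2) = -9 + 2 = -7
Bivector part b = 3*(-2) - (-1)*(-3) = -6 - 3 = -9
uv = -7 - 9*e12


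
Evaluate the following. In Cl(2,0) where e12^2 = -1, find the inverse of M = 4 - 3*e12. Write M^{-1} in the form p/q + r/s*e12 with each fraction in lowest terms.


M = 4 - 3*e12, where e12^2 = -1.
Since M commutes with its reverse ~M = a - b*e12, M * ~M = a^2 - b^2*e12^2 = a^2 + b^2.
So M^{-1} = ~M / (a^2 + b^2) = (a - b*e12)/(a^2 + b^2).
a^2 + b^2 = 16 + 9 = 25
Scalar part = 4/25 = 4/25
Bivector coeff = 3/25 = 3/25
M^{-1} = 4/25 + 3/25*e12


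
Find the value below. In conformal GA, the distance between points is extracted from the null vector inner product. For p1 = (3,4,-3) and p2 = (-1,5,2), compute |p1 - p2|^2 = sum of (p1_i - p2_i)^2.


p1 - p2 = (4, -1, -5)
|p1 - p2|^2 = 4^2 + (-1)^2 + (-5)^2
= 16 + 1 + 25
= 42


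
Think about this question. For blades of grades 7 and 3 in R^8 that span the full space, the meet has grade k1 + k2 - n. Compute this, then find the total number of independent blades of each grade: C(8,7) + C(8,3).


Meet grade = grade(A) + grade(B) - n
= 7 + 3 - 8 = 2
C(8,7) = 8
C(8,3) = 56
dim_A + dim_B = 8 + 56 = 64


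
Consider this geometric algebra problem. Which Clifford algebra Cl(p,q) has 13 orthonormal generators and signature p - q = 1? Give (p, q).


We need p + q = 13 and p - q = 1.
Adding: 2p = 13 + 1 = 14, so p = 7.
Then q = 13 - 7 = 6.
(p, q) = (7, 6)


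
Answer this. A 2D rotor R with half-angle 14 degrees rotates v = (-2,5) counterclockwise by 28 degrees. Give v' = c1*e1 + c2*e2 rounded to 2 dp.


Rotor R = cos(14deg) - sin(14deg)*e12
Rotation angle theta = 2 * 14 = 28 degrees
v' = R*v*~R rotates v by theta.
cos(28deg) = 0.8829, sin(28deg) = 0.4695
v'_1 = -2*cos(28deg) - 5*sin(28deg)
= -2*0.8829 - 5*0.4695
= -4.11
v'_2 = -2*sin(28deg) + 5*cos(28deg)
= -2*0.4695 + 5*0.8829
= 3.48
v' = -4.11*e1 + 3.48*e2


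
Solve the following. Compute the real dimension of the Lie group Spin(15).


Spin(n) double-covers SO(n); both have Lie algebra so(n) of dimension n(n-1)/2.
n = 15
n(n-1) = 15 * 14 = 210
dim Spin(15) = 210/2 = 105


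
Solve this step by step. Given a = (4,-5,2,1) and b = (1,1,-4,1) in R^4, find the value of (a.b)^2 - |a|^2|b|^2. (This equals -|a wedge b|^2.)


a . b = 4*1 + (-5)*1 + 2*(-4) + 1*1
= 4 + (-5) + (-8) + 1 = -8
|a|^2 = 4^2 + (-5)^2 + 2^2 + 1^2 = 46
|b|^2 = 1^2 + 1^2 + (-4)^2 + 1^2 = 19
(a.b)^2 = (-8)^2 = 64
|a|^2 * |b|^2 = 46 * 19 = 874
Result = 64 - 874 = -810


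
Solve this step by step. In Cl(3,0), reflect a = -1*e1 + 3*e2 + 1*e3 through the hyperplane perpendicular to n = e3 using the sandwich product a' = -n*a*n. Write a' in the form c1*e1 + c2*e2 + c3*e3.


Reflection formula: a' = -n*a*n, with n = e3 (unit vector, n^2 = 1).
For reflection through hyperplane perp to e3:
The component along e3 flips sign, others stay.
a = (-1, 3, 1)
a' = (-1, 3, -1)
a' = -1*e1 + 3*e2 - 1*e3


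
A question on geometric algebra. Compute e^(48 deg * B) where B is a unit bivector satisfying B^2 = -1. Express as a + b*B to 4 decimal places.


For a unit bivector B with B^2 = -1, the exponential series gives
e^(theta*B) = cos(theta) + sin(theta)*B (the GA analogue of Euler's formula).
theta = 48 degrees = 0.837758 rad
cos(48 deg) = 0.6691
sin(48 deg) = 0.7431
exp(theta*B) = 0.6691 + 0.7431*B


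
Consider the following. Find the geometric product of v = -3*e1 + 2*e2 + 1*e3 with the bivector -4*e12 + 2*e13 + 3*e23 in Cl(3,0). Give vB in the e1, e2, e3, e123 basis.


vB has grade-1 (vector) and grade-3 (trivector) parts: vB = (v _| B) + (v ^ B).
Vector part <vB>_1:
  e1: -v2*b12 - v3*b13 = -(2)*(-4) - (1)*(2) = 6
  e2: v1*b12 - v3*b23 = (-3)*(-4) - (1)*(3) = 9
  e3: v1*b13 + v2*b23 = (-3)*(2) + (2)*(3) = 0
Trivector part <vB>_3:
  e123: v1*b23 - v2*b13 + v3*b12 = (-3)*(3) - (2)*(2) + (1)*(-4) = -17
vB = 6*e1 + 9*e2 + 0*e3 - 17*e123


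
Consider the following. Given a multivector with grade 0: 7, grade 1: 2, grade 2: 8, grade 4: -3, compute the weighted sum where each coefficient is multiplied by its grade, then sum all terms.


Grade-weighted sum = sum of grade_k * coefficient_k
0*7 = 0
1*2 = 2
2*8 = 16
4*(-3) = -12
Total = 0 + 2 + 16 + (-12) = 6


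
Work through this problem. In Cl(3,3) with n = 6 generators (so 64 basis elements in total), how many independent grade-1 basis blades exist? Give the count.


Number of grade-k basis blades in Cl(p,q) with n = p + q is C(n, k).
n = 3 + 3 = 6
C(6, 1) = 6! / (1! * 5!)
= 720 / (1 * 120)
= 6


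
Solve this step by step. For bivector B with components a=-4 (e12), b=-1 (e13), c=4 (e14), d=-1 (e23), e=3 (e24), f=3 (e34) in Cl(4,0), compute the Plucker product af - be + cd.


Plucker relation: af - be + cd
a*f = (-4)*3 = -12
b*e = (-1)*3 = -3
c*d = 4*(-1) = -4
af - be + cd = -12 - (-3) + (-4)
= -13


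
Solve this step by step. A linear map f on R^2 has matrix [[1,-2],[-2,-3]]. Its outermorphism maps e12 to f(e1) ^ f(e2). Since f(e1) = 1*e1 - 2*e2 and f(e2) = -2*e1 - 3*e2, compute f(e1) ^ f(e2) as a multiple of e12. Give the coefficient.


The outermorphism of a linear map f sends e1^e2 to f(e1)^f(e2).
f(e1) = 1*e1 - 2*e2
f(e2) = -2*e1 - 3*e2
f(e1) ^ f(e2) = (1*e1 - 2*e2) ^ (-2*e1 - 3*e2)
= 1*(-3)*e12 + (-2)*(-2)*e21
= (-3 - 4)*e12
= -7*e12
Coefficient = -7


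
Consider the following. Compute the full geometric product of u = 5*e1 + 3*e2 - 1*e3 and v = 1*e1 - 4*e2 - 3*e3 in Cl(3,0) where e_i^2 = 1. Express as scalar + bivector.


In Cl(3,0): e_i^2 = 1, e_ie_j = -e_je_i for i != j.
Scalar part = u . v = 5*1 + 3*(-4) + (-1)*(-3)
= 5 + (-12) + 3 = -4
e12 coeff = 5*(-4) - 3*1 = -20 - 3 = -23
e13 coeff = 5*(-3) - (-1)*1 = -15 - (-1) = -14
e23 coeff = 3*(-3) - (-1)*(-4) = -9 - 4 = -13
uv = -4 - 23*e12 - 14*e13 - 13*e23


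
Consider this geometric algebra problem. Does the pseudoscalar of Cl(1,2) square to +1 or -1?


The pseudoscalar I = e1...e_n (product of all n generators) of Cl(p,q) satisfies I^2 = (-1)^(q + n(n-1)/2).
p = 1, q = 2, n = p + q = 3
n(n-1)/2 = 3 * 2 / 2 = 3
Exponent = q + n(n-1)/2 = 2 + 3 = 5
I^2 = (-1)^5 = -1


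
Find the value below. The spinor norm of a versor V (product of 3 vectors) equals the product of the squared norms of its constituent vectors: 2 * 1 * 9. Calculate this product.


Spinor norm N(V) = |v1|^2 * |v2|^2 * ... * |v3|^2
= 2 * 1 * 9
Running product: 2, 2, 18
N(V) = 18


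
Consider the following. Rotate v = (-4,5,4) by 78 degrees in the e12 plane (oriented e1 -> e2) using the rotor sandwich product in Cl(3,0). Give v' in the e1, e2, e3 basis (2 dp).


Rotor R = cos(39deg) - sin(39deg)*e12
Rotation angle theta = 2 * 39 = 78 degrees in the e12 plane (e1 -> e2).
The component perpendicular to the plane (e3) is invariant: v'_3 = v3 = 4.00
cos(78deg) = 0.2079, sin(78deg) = 0.9781
v'_1 = v1*cos(theta) - v2*sin(theta) = -4*0.2079 - 5*0.9781 = -5.72
v'_2 = v1*sin(theta) + v2*cos(theta) = -4*0.9781 + 5*0.2079 = -2.87
v' = -5.72*e1 - 2.87*e2 + 4.00*e3


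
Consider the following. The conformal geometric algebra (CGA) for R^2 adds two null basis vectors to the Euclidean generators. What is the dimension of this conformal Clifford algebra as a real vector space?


The conformal model of R^2 uses Cl(3,1): the 2 Euclidean generators plus two extra orthogonal generators e+ (e+^2 = +1) and e- (e-^2 = -1), from which the null vectors e0, einf are built.
Number of generators m = 2 + 2 = 4.
dim Cl(p,q) = 2^m = 2^4 = 16


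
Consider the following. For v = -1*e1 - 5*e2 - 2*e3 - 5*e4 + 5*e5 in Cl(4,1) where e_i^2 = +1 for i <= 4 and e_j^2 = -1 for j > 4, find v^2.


v^2 = sum of c_i^2 * e_i^2
Positive signature terms (e_i^2 = +1): (-1)^2 + (-5)^2 + (-2)^2 + (-5)^2 = 55
Negative signature terms (e_j^2 = -1): 5^2 = 25
v^2 = 55 - 25 = 30


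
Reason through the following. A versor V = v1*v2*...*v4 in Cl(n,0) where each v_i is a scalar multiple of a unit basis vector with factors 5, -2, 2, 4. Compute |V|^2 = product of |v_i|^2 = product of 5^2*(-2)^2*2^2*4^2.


Each vector v_i has |v_i|^2 = s_i^2
Squared scales: 5^2 = 25, (-2)^2 = 4, 2^2 = 4, 4^2 = 16
|V|^2 = 25 * 4 * 4 * 16
= 6400


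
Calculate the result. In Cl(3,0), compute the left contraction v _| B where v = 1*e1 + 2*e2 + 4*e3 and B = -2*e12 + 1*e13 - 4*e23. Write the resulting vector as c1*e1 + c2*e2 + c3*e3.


Left contraction v _| B = <vB>_1 (grade-1 part of the geometric product vB).
Using e1_|e12 = e2, e2_|e12 = -e1, e1_|e13 = e3, e3_|e13 = -e1, e2_|e23 = e3, e3_|e23 = -e2:
e1 coeff: -v2*b12 - v3*b13 = -(2)*(-2) - (4)*(1) = 0
e2 coeff: v1*b12 - v3*b23 = (1)*(-2) - (4)*(-4) = 14
e3 coeff: v1*b13 + v2*b23 = (1)*(1) + (2)*(-4) = -7
v _| B = 0*e1 + 14*e2 - 7*e3


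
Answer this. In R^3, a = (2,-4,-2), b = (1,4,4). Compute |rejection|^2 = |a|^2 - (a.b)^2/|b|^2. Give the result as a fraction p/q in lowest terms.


|a|^2 = 2^2 + (-4)^2 + (-2)^2 = 24
|b|^2 = 1^2 + 4^2 + 4^2 = 33
a . b = 2*1 + (-4)*4 + (-2)*4 = -22
(a.b)^2 = (-22)^2 = 484
|rej|^2 = 24 - 484/33
= (792 - 484)/33
= 308/33
In lowest terms: 28/3


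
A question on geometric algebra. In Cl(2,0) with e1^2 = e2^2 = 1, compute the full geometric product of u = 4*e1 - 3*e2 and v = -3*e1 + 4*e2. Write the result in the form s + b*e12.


Expand: (4*e1 - 3*e2)(-3*e1 + 4*e2)
= 4*(-3)*e1e1 + 4*4*e1e2 + (-3)*(-3)*e2e1 + (-3)*4*e2e2
Using e1^2 = e2^2 = 1, e2e1 = -e1e2:
Scalar part s = 4*(-3) + (-3)*4 = -12 + (-12) = -24
Bivector part b = 4*4 - (-3)*(-3) = 16 - 9 = 7
uv = -24 + 7*e12


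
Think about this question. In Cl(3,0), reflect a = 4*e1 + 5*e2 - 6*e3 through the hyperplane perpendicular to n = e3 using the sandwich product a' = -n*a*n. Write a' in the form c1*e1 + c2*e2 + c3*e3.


Reflection formula: a' = -n*a*n, with n = e3 (unit vector, n^2 = 1).
For reflection through hyperplane perp to e3:
The component along e3 flips sign, others stay.
a = (4, 5, -6)
a' = (4, 5, 6)
a' = 4*e1 + 5*e2 + 6*e3


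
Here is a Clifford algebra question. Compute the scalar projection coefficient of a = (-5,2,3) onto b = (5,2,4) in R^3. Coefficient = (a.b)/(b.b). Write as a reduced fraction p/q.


Projection coefficient = (a . b) / (b . b)
a . b = (-5)*5 + 2*2 + 3*4
= -25 + 4 + 12 = -9
b . b = 5^2 + 2^2 + 4^2
= 25 + 4 + 16 = 45
Coefficient = -9/45
In lowest terms: -1/5


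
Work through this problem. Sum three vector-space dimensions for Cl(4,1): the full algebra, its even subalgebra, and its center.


n = 4 + 1 = 5
Total dim = 2^5 = 32
Even subalgebra dim = 2^4 = 16
n is odd, so center dim = 2
Sum = 32 + 16 + 2 = 50


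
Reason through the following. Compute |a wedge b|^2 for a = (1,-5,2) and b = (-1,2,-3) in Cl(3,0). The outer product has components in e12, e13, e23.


a wedge b = (a1*b2 - a2*b1)*e12 + (a1*b3 - a3*b1)*e13 + (a2*b3 - a3*b2)*e23
e12 coeff: 1*2 - (-5)*(-1) = 2 - 5 = -3
e13 coeff: 1*(-3) - 2*(-1) = -3 - (-2) = -1
e23 coeff: (-5)*(-3) - 2*2 = 15 - 4 = 11
|a wedge b|^2 = (-3)^2 + (-1)^2 + 11^2
= 9 + 1 + 121
= 131


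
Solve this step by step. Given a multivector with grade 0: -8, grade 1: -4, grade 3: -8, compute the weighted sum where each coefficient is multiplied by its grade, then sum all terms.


Grade-weighted sum = sum of grade_k * coefficient_k
0*(-8) = 0
1*(-4) = -4
3*(-8) = -24
Total = 0 + (-4) + (-24) = -28


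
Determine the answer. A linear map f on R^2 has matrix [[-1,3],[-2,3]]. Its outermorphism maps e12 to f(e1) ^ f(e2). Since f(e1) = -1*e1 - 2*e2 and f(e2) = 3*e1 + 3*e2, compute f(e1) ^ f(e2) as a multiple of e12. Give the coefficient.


The outermorphism of a linear map f sends e1^e2 to f(e1)^f(e2).
f(e1) = -1*e1 - 2*e2
f(e2) = 3*e1 + 3*e2
f(e1) ^ f(e2) = (-1*e1 - 2*e2) ^ (3*e1 + 3*e2)
= (-1)*3*e12 + (-2)*3*e21
= (-3 - (-6))*e12
= 3*e12
Coefficient = 3


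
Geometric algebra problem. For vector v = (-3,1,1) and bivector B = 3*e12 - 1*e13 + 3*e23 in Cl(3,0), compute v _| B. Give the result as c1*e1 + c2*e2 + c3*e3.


Left contraction v _| B = <vB>_1 (grade-1 part of the geometric product vB).
Using e1_|e12 = e2, e2_|e12 = -e1, e1_|e13 = e3, e3_|e13 = -e1, e2_|e23 = e3, e3_|e23 = -e2:
e1 coeff: -v2*b12 - v3*b13 = -(1)*(3) - (1)*(-1) = -2
e2 coeff: v1*b12 - v3*b23 = (-3)*(3) - (1)*(3) = -12
e3 coeff: v1*b13 + v2*b23 = (-3)*(-1) + (1)*(3) = 6
v _| B = -2*e1 - 12*e2 + 6*e3


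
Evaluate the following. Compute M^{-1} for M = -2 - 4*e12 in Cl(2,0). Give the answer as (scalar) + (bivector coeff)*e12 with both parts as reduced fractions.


M = -2 - 4*e12, where e12^2 = -1.
Since M commutes with its reverse ~M = a - b*e12, M * ~M = a^2 - b^2*e12^2 = a^2 + b^2.
So M^{-1} = ~M / (a^2 + b^2) = (a - b*e12)/(a^2 + b^2).
a^2 + b^2 = 4 + 16 = 20
Scalar part = -2/20 = -1/10
Bivector coeff = 4/20 = 1/5
M^{-1} = -1/10 + 1/5*e12


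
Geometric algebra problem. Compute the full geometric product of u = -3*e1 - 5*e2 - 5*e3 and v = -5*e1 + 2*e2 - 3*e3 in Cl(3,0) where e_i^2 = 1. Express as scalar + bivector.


In Cl(3,0): e_i^2 = 1, e_ie_j = -e_je_i for i != j.
Scalar part = u . v = (-3)*(-5) + (-5)*2 + (-5)*(-3)
= 15 + (-10) + 15 = 20
e12 coeff = (-3)*2 - (-5)*(-5) = -6 - 25 = -31
e13 coeff = (-3)*(-3) - (-5)*(-5) = 9 - 25 = -16
e23 coeff = (-5)*(-3) - (-5)*2 = 15 - (-10) = 25
uv = 20 - 31*e12 - 16*e13 + 25*e23


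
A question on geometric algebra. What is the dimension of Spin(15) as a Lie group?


Spin(n) double-covers SO(n); both have Lie algebra so(n) of dimension n(n-1)/2.
n = 15
n(n-1) = 15 * 14 = 210
dim Spin(15) = 210/2 = 105


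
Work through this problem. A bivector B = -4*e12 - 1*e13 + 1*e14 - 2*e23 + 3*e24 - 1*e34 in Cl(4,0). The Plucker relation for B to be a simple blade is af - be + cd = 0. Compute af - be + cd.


Plucker relation: af - be + cd
a*f = (-4)*(-1) = 4
b*e = (-1)*3 = -3
c*d = 1*(-2) = -2
af - be + cd = 4 - (-3) + (-2)
= 5


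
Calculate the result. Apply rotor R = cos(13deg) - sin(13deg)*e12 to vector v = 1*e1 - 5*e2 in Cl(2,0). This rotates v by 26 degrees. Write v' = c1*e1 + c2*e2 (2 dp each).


Rotor R = cos(13deg) - sin(13deg)*e12
Rotation angle theta = 2 * 13 = 26 degrees
v' = R*v*~R rotates v by theta.
cos(26deg) = 0.8988, sin(26deg) = 0.4384
v'_1 = 1*cos(26deg) - (-5)*sin(26deg)
= 1*0.8988 - (-5)*0.4384
= 3.09
v'_2 = 1*sin(26deg) + (-5)*cos(26deg)
= 1*0.4384 + (-5)*0.8988
= -4.06
v' = 3.09*e1 - 4.06*e2
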